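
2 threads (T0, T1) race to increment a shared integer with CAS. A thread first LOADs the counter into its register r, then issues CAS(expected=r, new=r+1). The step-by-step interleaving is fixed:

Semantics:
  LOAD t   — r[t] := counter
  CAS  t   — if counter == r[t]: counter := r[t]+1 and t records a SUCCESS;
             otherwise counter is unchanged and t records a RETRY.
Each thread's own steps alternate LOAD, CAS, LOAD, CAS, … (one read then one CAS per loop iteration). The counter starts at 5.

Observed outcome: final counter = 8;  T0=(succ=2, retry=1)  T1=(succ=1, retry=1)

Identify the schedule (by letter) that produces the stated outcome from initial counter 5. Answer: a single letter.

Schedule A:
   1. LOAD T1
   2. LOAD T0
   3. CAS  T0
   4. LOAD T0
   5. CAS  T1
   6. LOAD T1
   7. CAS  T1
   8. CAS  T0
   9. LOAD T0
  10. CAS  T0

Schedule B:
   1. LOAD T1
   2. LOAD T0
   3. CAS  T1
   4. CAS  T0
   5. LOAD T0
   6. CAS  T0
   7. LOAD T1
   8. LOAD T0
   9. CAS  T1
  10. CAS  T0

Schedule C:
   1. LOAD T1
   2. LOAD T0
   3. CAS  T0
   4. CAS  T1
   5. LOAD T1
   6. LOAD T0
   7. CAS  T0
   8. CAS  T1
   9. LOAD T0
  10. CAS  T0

Tracing schedule A:
   1) LOAD T1:  M=5  r_T1=5
   2) LOAD T0:  M=5  r_T0=5
   3) CAS  T0:  M=6  r_T0=5 ✓
   4) LOAD T0:  M=6  r_T0=6
   5) CAS  T1:  M=6  r_T1=5 ✗
   6) LOAD T1:  M=6  r_T1=6
   7) CAS  T1:  M=7  r_T1=6 ✓
   8) CAS  T0:  M=7  r_T0=6 ✗
   9) LOAD T0:  M=7  r_T0=7
  10) CAS  T0:  M=8  r_T0=7 ✓

A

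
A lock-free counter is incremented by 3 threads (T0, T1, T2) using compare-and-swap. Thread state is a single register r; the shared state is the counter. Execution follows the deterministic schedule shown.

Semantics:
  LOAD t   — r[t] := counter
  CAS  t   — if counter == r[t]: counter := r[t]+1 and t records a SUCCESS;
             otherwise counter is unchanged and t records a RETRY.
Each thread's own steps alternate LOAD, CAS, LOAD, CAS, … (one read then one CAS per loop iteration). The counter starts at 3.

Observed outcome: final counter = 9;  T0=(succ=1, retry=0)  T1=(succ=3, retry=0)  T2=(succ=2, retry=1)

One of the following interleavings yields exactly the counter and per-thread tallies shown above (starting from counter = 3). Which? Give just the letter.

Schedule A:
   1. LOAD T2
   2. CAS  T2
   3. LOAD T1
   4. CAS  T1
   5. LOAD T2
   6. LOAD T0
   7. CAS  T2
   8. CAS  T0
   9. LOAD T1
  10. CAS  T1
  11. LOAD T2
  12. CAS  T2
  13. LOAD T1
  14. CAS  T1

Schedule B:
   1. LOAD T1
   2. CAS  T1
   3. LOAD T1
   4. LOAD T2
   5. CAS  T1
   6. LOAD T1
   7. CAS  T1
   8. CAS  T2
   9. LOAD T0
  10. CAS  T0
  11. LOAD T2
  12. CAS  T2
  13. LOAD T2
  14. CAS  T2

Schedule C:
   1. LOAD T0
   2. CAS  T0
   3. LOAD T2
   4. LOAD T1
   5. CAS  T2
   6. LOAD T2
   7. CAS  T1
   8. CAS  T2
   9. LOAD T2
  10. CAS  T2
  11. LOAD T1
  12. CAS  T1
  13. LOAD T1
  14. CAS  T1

B

Tracing schedule B:
1. LOAD T1 → mem=3 r[T1]=3 [LOAD]
2. CAS T1 → mem=4 r[T1]=3 [OK]
3. LOAD T1 → mem=4 r[T1]=4 [LOAD]
4. LOAD T2 → mem=4 r[T2]=4 [LOAD]
5. CAS T1 → mem=5 r[T1]=4 [OK]
6. LOAD T1 → mem=5 r[T1]=5 [LOAD]
7. CAS T1 → mem=6 r[T1]=5 [OK]
8. CAS T2 → mem=6 r[T2]=4 [RETRY]
9. LOAD T0 → mem=6 r[T0]=6 [LOAD]
10. CAS T0 → mem=7 r[T0]=6 [OK]
11. LOAD T2 → mem=7 r[T2]=7 [LOAD]
12. CAS T2 → mem=8 r[T2]=7 [OK]
13. LOAD T2 → mem=8 r[T2]=8 [LOAD]
14. CAS T2 → mem=9 r[T2]=8 [OK]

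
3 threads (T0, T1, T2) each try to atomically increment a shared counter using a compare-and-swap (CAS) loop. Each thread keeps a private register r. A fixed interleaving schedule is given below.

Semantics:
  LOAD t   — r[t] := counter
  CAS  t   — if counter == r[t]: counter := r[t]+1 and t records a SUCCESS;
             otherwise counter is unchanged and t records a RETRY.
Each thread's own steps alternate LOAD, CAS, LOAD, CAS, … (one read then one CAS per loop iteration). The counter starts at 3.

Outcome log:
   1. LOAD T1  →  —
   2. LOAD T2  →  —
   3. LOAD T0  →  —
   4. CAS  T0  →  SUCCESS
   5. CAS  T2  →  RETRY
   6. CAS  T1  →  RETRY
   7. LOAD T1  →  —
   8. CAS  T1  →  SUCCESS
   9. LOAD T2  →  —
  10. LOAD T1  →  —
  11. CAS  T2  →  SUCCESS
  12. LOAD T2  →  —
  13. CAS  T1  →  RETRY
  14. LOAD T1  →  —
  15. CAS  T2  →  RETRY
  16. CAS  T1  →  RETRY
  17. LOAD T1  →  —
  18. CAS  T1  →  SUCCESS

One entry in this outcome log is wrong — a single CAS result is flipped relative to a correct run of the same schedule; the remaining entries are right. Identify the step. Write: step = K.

Correct run:
1. LOAD T1 → mem=3 r[T1]=3 [LOAD]
2. LOAD T2 → mem=3 r[T2]=3 [LOAD]
3. LOAD T0 → mem=3 r[T0]=3 [LOAD]
4. CAS T0 → mem=4 r[T0]=3 [OK]
5. CAS T2 → mem=4 r[T2]=3 [RETRY]
6. CAS T1 → mem=4 r[T1]=3 [RETRY]
7. LOAD T1 → mem=4 r[T1]=4 [LOAD]
8. CAS T1 → mem=5 r[T1]=4 [OK]
9. LOAD T2 → mem=5 r[T2]=5 [LOAD]
10. LOAD T1 → mem=5 r[T1]=5 [LOAD]
11. CAS T2 → mem=6 r[T2]=5 [OK]
12. LOAD T2 → mem=6 r[T2]=6 [LOAD]
13. CAS T1 → mem=6 r[T1]=5 [RETRY]
14. LOAD T1 → mem=6 r[T1]=6 [LOAD]
15. CAS T2 → mem=7 r[T2]=6 [OK]
16. CAS T1 → mem=7 r[T1]=6 [RETRY]
17. LOAD T1 → mem=7 r[T1]=7 [LOAD]
18. CAS T1 → mem=8 r[T1]=7 [OK]
Flip is step 15.

step = 15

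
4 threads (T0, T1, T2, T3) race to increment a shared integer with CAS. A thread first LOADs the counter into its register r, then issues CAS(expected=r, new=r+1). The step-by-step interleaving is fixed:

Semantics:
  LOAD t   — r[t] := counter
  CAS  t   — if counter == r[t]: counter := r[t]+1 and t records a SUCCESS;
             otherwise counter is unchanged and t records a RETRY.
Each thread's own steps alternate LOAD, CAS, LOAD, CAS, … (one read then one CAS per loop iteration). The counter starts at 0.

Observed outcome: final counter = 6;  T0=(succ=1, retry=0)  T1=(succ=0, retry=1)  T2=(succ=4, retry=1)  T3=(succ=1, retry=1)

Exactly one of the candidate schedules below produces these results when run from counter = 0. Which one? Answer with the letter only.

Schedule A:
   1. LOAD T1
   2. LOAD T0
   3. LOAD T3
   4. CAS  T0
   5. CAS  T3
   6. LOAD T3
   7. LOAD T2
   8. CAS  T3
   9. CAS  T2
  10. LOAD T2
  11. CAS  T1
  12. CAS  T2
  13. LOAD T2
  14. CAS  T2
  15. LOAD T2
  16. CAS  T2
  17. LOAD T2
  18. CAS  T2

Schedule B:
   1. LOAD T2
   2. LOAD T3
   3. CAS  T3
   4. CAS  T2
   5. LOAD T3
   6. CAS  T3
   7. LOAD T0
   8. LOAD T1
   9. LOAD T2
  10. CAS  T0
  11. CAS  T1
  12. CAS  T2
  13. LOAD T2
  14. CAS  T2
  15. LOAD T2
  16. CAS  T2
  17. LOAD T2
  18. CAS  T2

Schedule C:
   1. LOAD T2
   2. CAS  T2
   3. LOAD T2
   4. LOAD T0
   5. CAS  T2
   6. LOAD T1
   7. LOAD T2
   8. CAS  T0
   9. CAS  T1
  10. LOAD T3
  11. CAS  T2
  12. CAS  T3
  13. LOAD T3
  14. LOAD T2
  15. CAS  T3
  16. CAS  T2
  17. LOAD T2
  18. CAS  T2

A

Run A:
#1 T1 reads 0
#2 T0 reads 0
#3 T3 reads 0
#4 T0 CAS(0→1) writes; counter now 1
#5 T3 CAS(0→1) fails; counter now 1
#6 T3 reads 1
#7 T2 reads 1
#8 T3 CAS(1→2) writes; counter now 2
#9 T2 CAS(1→2) fails; counter now 2
#10 T2 reads 2
#11 T1 CAS(0→1) fails; counter now 2
#12 T2 CAS(2→3) writes; counter now 3
#13 T2 reads 3
#14 T2 CAS(3→4) writes; counter now 4
#15 T2 reads 4
#16 T2 CAS(4→5) writes; counter now 5
#17 T2 reads 5
#18 T2 CAS(5→6) writes; counter now 6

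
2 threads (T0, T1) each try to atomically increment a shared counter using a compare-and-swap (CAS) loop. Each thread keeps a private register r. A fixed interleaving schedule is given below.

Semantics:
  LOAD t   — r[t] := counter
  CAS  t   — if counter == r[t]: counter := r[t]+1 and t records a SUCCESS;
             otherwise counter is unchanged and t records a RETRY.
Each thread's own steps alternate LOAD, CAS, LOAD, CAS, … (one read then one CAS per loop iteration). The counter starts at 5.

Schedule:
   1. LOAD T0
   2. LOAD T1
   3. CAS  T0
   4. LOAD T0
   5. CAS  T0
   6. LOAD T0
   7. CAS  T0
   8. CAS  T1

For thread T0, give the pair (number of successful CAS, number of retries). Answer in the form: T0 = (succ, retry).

T0 = (3, 0)

1. LOAD T0 → mem=5 r[T0]=5 [LOAD]
2. LOAD T1 → mem=5 r[T1]=5 [LOAD]
3. CAS T0 → mem=6 r[T0]=5 [OK]
4. LOAD T0 → mem=6 r[T0]=6 [LOAD]
5. CAS T0 → mem=7 r[T0]=6 [OK]
6. LOAD T0 → mem=7 r[T0]=7 [LOAD]
7. CAS T0 → mem=8 r[T0]=7 [OK]
8. CAS T1 → mem=8 r[T1]=5 [RETRY]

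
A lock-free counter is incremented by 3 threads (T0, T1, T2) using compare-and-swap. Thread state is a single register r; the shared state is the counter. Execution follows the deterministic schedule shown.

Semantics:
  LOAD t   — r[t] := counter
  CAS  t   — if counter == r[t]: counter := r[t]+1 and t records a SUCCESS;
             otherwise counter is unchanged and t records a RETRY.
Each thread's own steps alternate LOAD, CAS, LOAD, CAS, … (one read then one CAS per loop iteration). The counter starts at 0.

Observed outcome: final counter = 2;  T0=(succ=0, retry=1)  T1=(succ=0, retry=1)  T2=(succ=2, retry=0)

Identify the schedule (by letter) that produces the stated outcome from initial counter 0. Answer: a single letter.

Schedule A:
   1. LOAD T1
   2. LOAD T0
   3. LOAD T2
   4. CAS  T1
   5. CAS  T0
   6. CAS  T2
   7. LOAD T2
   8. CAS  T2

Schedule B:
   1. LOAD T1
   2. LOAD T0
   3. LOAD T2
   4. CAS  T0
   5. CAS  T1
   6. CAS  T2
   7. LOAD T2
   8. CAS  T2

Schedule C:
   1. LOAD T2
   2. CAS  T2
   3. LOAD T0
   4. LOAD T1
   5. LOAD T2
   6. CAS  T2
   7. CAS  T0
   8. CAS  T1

C

Tracing schedule C:
T2 LOAD — after: cnt=0, r=0 — load
T2 CAS — after: cnt=1, r=0 — ok
T0 LOAD — after: cnt=1, r=1 — load
T1 LOAD — after: cnt=1, r=1 — load
T2 LOAD — after: cnt=1, r=1 — load
T2 CAS — after: cnt=2, r=1 — ok
T0 CAS — after: cnt=2, r=1 — retry
T1 CAS — after: cnt=2, r=1 — retry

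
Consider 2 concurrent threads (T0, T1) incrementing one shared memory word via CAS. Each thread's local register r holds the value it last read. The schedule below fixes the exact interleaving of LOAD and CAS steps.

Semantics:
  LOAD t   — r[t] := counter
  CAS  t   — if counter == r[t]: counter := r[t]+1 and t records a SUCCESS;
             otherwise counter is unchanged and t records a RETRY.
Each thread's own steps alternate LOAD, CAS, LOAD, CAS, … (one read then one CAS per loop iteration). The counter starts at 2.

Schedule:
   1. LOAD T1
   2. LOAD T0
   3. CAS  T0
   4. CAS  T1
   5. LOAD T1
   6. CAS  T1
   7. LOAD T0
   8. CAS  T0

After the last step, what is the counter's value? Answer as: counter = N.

counter = 5

#1 T1 reads 2
#2 T0 reads 2
#3 T0 CAS(2→3) writes; counter now 3
#4 T1 CAS(2→3) fails; counter now 3
#5 T1 reads 3
#6 T1 CAS(3→4) writes; counter now 4
#7 T0 reads 4
#8 T0 CAS(4→5) writes; counter now 5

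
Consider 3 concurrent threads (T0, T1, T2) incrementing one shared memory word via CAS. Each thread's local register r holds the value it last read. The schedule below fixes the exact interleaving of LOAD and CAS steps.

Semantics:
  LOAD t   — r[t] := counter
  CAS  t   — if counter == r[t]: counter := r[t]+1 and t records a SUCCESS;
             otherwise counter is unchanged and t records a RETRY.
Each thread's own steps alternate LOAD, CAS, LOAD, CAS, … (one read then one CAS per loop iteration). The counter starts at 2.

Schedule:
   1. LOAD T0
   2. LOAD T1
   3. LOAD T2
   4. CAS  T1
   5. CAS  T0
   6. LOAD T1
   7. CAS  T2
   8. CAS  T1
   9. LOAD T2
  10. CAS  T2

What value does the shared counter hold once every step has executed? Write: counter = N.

T0 LOAD — after: cnt=2, r=2 — load
T1 LOAD — after: cnt=2, r=2 — load
T2 LOAD — after: cnt=2, r=2 — load
T1 CAS — after: cnt=3, r=2 — ok
T0 CAS — after: cnt=3, r=2 — retry
T1 LOAD — after: cnt=3, r=3 — load
T2 CAS — after: cnt=3, r=2 — retry
T1 CAS — after: cnt=4, r=3 — ok
T2 LOAD — after: cnt=4, r=4 — load
T2 CAS — after: cnt=5, r=4 — ok

counter = 5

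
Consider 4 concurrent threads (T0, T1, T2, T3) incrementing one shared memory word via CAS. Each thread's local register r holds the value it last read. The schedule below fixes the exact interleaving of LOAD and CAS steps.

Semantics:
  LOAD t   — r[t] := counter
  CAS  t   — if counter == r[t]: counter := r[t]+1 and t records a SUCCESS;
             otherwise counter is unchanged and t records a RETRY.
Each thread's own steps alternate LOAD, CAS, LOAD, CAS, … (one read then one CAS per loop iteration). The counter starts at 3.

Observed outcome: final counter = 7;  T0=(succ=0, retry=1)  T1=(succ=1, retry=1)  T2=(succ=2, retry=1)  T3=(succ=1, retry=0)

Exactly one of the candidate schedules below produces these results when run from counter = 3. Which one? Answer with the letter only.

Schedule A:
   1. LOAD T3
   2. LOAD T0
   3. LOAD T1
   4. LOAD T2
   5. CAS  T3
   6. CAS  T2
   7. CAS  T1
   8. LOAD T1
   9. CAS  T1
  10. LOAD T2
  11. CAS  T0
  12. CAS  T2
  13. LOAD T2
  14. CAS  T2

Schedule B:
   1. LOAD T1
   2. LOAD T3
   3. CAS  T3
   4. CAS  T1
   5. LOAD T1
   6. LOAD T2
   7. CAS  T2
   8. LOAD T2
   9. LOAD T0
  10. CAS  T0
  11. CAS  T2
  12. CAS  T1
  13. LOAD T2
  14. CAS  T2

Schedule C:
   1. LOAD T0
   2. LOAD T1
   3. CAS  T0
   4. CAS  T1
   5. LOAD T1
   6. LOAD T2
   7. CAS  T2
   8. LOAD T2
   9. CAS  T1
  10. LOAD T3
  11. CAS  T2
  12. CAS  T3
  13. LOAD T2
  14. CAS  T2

Run A:
#1 T3 reads 3
#2 T0 reads 3
#3 T1 reads 3
#4 T2 reads 3
#5 T3 CAS(3→4) writes; counter now 4
#6 T2 CAS(3→4) fails; counter now 4
#7 T1 CAS(3→4) fails; counter now 4
#8 T1 reads 4
#9 T1 CAS(4→5) writes; counter now 5
#10 T2 reads 5
#11 T0 CAS(3→4) fails; counter now 5
#12 T2 CAS(5→6) writes; counter now 6
#13 T2 reads 6
#14 T2 CAS(6→7) writes; counter now 7

A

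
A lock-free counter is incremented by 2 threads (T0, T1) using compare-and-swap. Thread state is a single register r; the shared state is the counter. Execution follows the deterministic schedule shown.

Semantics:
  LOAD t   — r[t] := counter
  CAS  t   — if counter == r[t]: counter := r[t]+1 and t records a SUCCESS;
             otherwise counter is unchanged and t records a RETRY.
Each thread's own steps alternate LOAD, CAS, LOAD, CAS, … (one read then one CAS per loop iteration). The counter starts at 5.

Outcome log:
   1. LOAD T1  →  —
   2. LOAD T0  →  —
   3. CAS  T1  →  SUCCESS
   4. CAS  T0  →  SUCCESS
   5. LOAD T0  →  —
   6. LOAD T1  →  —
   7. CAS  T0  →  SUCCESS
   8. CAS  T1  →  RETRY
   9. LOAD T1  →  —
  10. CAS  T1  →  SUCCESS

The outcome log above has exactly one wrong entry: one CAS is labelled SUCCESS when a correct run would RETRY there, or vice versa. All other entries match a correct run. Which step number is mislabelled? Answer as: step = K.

step = 4

Reference trace:
1. LOAD T1 → mem=5 r[T1]=5 [LOAD]
2. LOAD T0 → mem=5 r[T0]=5 [LOAD]
3. CAS T1 → mem=6 r[T1]=5 [OK]
4. CAS T0 → mem=6 r[T0]=5 [RETRY]
5. LOAD T0 → mem=6 r[T0]=6 [LOAD]
6. LOAD T1 → mem=6 r[T1]=6 [LOAD]
7. CAS T0 → mem=7 r[T0]=6 [OK]
8. CAS T1 → mem=7 r[T1]=6 [RETRY]
9. LOAD T1 → mem=7 r[T1]=7 [LOAD]
10. CAS T1 → mem=8 r[T1]=7 [OK]
Mismatch at 4.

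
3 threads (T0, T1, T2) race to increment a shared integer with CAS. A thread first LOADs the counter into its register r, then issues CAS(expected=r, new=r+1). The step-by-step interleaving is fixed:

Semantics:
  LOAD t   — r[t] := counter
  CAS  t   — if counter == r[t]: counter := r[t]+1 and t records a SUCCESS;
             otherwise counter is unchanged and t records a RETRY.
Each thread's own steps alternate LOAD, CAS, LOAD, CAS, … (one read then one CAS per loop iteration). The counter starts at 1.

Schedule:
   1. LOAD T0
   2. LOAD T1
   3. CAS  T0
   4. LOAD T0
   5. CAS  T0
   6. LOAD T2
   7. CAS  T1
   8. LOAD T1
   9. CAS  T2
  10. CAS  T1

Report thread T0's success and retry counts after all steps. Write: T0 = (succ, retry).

T0 = (2, 0)

[1] T0.load  rd  (counter 1, T0.r 1)
[2] T1.load  rd  (counter 1, T1.r 1)
[3] T0.cas  hit  (counter 2, T0.r 1)
[4] T0.load  rd  (counter 2, T0.r 2)
[5] T0.cas  hit  (counter 3, T0.r 2)
[6] T2.load  rd  (counter 3, T2.r 3)
[7] T1.cas  miss  (counter 3, T1.r 1)
[8] T1.load  rd  (counter 3, T1.r 3)
[9] T2.cas  hit  (counter 4, T2.r 3)
[10] T1.cas  miss  (counter 4, T1.r 3)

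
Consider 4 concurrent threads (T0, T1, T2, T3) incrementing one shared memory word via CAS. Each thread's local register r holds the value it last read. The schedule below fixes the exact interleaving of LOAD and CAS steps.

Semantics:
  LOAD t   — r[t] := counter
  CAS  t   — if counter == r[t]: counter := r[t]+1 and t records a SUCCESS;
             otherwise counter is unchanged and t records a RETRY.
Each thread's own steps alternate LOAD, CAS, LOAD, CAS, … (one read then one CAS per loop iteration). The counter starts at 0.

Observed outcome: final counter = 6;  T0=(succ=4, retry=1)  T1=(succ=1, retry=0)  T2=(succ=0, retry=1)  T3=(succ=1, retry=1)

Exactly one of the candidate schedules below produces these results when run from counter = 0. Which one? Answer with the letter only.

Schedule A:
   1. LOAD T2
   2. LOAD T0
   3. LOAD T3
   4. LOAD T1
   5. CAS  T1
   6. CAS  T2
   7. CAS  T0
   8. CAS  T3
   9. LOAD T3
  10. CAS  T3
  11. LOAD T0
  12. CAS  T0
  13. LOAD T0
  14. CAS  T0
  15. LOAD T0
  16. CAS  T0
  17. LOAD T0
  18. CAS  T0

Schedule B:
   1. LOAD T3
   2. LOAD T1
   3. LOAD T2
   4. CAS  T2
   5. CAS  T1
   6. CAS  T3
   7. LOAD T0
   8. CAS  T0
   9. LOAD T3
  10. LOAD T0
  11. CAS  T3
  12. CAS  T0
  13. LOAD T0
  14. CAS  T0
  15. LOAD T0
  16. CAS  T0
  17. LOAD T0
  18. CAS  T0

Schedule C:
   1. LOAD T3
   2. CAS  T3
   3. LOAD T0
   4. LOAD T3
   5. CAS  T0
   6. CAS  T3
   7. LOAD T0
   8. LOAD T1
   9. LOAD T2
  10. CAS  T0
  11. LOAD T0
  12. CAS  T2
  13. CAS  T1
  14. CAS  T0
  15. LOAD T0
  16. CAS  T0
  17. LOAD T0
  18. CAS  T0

Tracing schedule A:
[1] T2.load  rd  (counter 0, T2.r 0)
[2] T0.load  rd  (counter 0, T0.r 0)
[3] T3.load  rd  (counter 0, T3.r 0)
[4] T1.load  rd  (counter 0, T1.r 0)
[5] T1.cas  hit  (counter 1, T1.r 0)
[6] T2.cas  miss  (counter 1, T2.r 0)
[7] T0.cas  miss  (counter 1, T0.r 0)
[8] T3.cas  miss  (counter 1, T3.r 0)
[9] T3.load  rd  (counter 1, T3.r 1)
[10] T3.cas  hit  (counter 2, T3.r 1)
[11] T0.load  rd  (counter 2, T0.r 2)
[12] T0.cas  hit  (counter 3, T0.r 2)
[13] T0.load  rd  (counter 3, T0.r 3)
[14] T0.cas  hit  (counter 4, T0.r 3)
[15] T0.load  rd  (counter 4, T0.r 4)
[16] T0.cas  hit  (counter 5, T0.r 4)
[17] T0.load  rd  (counter 5, T0.r 5)
[18] T0.cas  hit  (counter 6, T0.r 5)

A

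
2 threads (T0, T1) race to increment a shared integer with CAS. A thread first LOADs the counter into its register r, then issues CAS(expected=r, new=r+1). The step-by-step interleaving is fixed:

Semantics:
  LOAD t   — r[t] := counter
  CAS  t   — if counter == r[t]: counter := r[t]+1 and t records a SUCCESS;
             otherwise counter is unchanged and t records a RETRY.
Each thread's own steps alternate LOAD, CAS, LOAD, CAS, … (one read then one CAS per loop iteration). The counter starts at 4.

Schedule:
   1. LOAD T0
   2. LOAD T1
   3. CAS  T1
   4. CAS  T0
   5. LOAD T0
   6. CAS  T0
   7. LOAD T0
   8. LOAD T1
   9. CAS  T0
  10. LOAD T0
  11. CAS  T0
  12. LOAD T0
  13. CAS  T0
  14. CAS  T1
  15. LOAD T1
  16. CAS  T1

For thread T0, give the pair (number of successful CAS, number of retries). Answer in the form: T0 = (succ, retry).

1. LOAD T0 → mem=4 r[T0]=4 [LOAD]
2. LOAD T1 → mem=4 r[T1]=4 [LOAD]
3. CAS T1 → mem=5 r[T1]=4 [OK]
4. CAS T0 → mem=5 r[T0]=4 [RETRY]
5. LOAD T0 → mem=5 r[T0]=5 [LOAD]
6. CAS T0 → mem=6 r[T0]=5 [OK]
7. LOAD T0 → mem=6 r[T0]=6 [LOAD]
8. LOAD T1 → mem=6 r[T1]=6 [LOAD]
9. CAS T0 → mem=7 r[T0]=6 [OK]
10. LOAD T0 → mem=7 r[T0]=7 [LOAD]
11. CAS T0 → mem=8 r[T0]=7 [OK]
12. LOAD T0 → mem=8 r[T0]=8 [LOAD]
13. CAS T0 → mem=9 r[T0]=8 [OK]
14. CAS T1 → mem=9 r[T1]=6 [RETRY]
15. LOAD T1 → mem=9 r[T1]=9 [LOAD]
16. CAS T1 → mem=10 r[T1]=9 [OK]

T0 = (4, 1)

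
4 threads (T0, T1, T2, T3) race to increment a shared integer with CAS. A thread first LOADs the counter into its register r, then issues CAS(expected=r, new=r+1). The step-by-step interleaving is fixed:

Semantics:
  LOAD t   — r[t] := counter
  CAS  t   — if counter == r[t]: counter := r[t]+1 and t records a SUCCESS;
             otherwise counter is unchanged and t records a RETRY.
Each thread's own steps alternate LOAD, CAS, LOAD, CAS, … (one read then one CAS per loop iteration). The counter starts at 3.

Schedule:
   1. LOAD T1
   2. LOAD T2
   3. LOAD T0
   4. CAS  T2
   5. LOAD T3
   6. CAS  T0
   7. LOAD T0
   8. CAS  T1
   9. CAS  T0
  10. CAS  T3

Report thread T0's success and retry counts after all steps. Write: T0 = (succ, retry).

step 1: T1 LOAD ⇒ load; ctr=3 reg=3
step 2: T2 LOAD ⇒ load; ctr=3 reg=3
step 3: T0 LOAD ⇒ load; ctr=3 reg=3
step 4: T2 CAS ⇒ ok; ctr=4 reg=3
step 5: T3 LOAD ⇒ load; ctr=4 reg=4
step 6: T0 CAS ⇒ retry; ctr=4 reg=3
step 7: T0 LOAD ⇒ load; ctr=4 reg=4
step 8: T1 CAS ⇒ retry; ctr=4 reg=3
step 9: T0 CAS ⇒ ok; ctr=5 reg=4
step 10: T3 CAS ⇒ retry; ctr=5 reg=4

T0 = (1, 1)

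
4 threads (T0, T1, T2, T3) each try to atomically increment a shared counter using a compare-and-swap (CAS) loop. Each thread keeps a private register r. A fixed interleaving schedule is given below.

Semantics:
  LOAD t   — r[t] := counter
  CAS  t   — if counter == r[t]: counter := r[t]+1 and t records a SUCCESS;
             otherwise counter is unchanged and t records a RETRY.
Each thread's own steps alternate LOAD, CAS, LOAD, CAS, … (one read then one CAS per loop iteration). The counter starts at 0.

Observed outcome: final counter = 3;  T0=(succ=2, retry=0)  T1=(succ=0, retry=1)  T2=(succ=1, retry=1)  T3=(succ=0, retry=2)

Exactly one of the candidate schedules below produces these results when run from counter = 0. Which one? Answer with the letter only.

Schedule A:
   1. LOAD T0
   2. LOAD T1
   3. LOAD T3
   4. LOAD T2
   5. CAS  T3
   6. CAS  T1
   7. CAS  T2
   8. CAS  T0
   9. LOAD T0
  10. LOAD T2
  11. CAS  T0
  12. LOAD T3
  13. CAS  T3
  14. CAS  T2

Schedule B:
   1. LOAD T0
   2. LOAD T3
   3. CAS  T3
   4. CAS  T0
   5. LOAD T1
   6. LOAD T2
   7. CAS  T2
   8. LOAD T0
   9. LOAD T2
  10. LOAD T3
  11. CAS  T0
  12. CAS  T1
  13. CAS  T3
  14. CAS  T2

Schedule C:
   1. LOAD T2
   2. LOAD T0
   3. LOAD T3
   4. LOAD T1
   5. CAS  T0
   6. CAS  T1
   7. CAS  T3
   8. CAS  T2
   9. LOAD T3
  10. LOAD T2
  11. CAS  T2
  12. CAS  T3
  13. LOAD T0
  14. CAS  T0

Tracing schedule C:
   1) LOAD T2:  M=0  r_T2=0
   2) LOAD T0:  M=0  r_T0=0
   3) LOAD T3:  M=0  r_T3=0
   4) LOAD T1:  M=0  r_T1=0
   5) CAS  T0:  M=1  r_T0=0 ✓
   6) CAS  T1:  M=1  r_T1=0 ✗
   7) CAS  T3:  M=1  r_T3=0 ✗
   8) CAS  T2:  M=1  r_T2=0 ✗
   9) LOAD T3:  M=1  r_T3=1
  10) LOAD T2:  M=1  r_T2=1
  11) CAS  T2:  M=2  r_T2=1 ✓
  12) CAS  T3:  M=2  r_T3=1 ✗
  13) LOAD T0:  M=2  r_T0=2
  14) CAS  T0:  M=3  r_T0=2 ✓

C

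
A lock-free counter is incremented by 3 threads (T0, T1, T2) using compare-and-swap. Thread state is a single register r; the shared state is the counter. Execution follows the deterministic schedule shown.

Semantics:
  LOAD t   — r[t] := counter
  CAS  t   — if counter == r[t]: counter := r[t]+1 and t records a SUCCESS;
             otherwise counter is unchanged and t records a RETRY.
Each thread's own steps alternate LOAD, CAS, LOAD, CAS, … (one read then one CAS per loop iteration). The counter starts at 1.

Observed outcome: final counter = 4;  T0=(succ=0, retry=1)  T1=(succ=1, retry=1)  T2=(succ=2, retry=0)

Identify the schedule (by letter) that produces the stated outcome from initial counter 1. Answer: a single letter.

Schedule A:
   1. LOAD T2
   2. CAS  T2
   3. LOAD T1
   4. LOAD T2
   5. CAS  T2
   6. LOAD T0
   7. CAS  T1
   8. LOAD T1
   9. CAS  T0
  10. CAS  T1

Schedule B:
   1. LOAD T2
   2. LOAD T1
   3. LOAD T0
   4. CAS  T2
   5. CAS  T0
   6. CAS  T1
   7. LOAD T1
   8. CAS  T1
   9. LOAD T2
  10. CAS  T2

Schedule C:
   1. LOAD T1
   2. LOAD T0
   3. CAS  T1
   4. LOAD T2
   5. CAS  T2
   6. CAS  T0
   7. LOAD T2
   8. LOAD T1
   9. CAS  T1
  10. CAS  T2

B

Run B:
1. LOAD T2 → mem=1 r[T2]=1 [LOAD]
2. LOAD T1 → mem=1 r[T1]=1 [LOAD]
3. LOAD T0 → mem=1 r[T0]=1 [LOAD]
4. CAS T2 → mem=2 r[T2]=1 [OK]
5. CAS T0 → mem=2 r[T0]=1 [RETRY]
6. CAS T1 → mem=2 r[T1]=1 [RETRY]
7. LOAD T1 → mem=2 r[T1]=2 [LOAD]
8. CAS T1 → mem=3 r[T1]=2 [OK]
9. LOAD T2 → mem=3 r[T2]=3 [LOAD]
10. CAS T2 → mem=4 r[T2]=3 [OK]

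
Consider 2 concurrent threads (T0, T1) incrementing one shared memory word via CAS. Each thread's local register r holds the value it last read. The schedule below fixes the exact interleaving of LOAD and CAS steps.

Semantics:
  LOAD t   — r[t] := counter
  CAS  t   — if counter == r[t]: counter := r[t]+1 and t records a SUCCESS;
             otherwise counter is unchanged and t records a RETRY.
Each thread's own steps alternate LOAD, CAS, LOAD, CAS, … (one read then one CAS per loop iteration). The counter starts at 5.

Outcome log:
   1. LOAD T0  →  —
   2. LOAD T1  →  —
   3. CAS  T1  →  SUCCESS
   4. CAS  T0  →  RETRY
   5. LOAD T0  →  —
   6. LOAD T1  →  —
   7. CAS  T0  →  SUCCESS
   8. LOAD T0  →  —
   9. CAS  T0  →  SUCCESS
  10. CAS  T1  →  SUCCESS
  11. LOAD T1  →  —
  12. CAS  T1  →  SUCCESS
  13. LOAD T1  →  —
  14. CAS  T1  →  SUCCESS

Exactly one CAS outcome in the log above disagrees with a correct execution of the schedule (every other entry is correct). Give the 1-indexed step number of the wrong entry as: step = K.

Correct run:
#1 T0 reads 5
#2 T1 reads 5
#3 T1 CAS(5→6) writes; counter now 6
#4 T0 CAS(5→6) fails; counter now 6
#5 T0 reads 6
#6 T1 reads 6
#7 T0 CAS(6→7) writes; counter now 7
#8 T0 reads 7
#9 T0 CAS(7→8) writes; counter now 8
#10 T1 CAS(6→7) fails; counter now 8
#11 T1 reads 8
#12 T1 CAS(8→9) writes; counter now 9
#13 T1 reads 9
#14 T1 CAS(9→10) writes; counter now 10
Flip is step 10.

step = 10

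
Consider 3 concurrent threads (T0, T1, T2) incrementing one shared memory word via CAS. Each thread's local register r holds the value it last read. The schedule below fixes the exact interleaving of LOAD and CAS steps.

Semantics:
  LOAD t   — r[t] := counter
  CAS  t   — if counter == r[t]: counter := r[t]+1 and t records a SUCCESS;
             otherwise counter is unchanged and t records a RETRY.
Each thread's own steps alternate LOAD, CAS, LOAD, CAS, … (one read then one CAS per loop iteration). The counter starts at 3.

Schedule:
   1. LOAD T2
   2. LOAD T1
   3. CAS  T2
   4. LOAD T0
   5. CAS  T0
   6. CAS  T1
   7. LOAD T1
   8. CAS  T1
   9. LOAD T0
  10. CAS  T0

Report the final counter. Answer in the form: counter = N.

counter = 7

#1 T2 reads 3
#2 T1 reads 3
#3 T2 CAS(3→4) writes; counter now 4
#4 T0 reads 4
#5 T0 CAS(4→5) writes; counter now 5
#6 T1 CAS(3→4) fails; counter now 5
#7 T1 reads 5
#8 T1 CAS(5→6) writes; counter now 6
#9 T0 reads 6
#10 T0 CAS(6→7) writes; counter now 7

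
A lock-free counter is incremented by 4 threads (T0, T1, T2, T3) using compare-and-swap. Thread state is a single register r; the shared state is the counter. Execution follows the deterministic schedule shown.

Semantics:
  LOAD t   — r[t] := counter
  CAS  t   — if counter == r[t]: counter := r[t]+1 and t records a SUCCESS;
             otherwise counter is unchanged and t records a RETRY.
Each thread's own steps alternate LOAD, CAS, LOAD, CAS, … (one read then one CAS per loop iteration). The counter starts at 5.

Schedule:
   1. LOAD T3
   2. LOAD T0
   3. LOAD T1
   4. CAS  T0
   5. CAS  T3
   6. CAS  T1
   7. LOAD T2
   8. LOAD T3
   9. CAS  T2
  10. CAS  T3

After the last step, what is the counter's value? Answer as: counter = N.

counter = 7

#1 T3 reads 5
#2 T0 reads 5
#3 T1 reads 5
#4 T0 CAS(5→6) writes; counter now 6
#5 T3 CAS(5→6) fails; counter now 6
#6 T1 CAS(5→6) fails; counter now 6
#7 T2 reads 6
#8 T3 reads 6
#9 T2 CAS(6→7) writes; counter now 7
#10 T3 CAS(6→7) fails; counter now 7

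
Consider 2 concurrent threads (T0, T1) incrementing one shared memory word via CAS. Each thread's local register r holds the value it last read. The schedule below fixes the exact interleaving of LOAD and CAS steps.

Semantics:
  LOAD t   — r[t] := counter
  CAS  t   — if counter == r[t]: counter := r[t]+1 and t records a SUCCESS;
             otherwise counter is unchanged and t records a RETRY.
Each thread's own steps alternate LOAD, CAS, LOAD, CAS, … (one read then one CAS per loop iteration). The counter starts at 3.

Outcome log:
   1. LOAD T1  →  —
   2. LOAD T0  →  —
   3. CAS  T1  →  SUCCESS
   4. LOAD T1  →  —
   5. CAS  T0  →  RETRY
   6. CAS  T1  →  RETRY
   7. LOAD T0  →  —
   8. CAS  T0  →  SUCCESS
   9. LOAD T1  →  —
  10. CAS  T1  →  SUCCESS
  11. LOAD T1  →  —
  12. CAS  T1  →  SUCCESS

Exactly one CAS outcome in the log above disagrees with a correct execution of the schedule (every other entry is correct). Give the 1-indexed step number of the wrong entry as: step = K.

step = 6

Re-executing:
   1) LOAD T1:  M=3  r_T1=3
   2) LOAD T0:  M=3  r_T0=3
   3) CAS  T1:  M=4  r_T1=3 ✓
   4) LOAD T1:  M=4  r_T1=4
   5) CAS  T0:  M=4  r_T0=3 ✗
   6) CAS  T1:  M=5  r_T1=4 ✓
   7) LOAD T0:  M=5  r_T0=5
   8) CAS  T0:  M=6  r_T0=5 ✓
   9) LOAD T1:  M=6  r_T1=6
  10) CAS  T1:  M=7  r_T1=6 ✓
  11) LOAD T1:  M=7  r_T1=7
  12) CAS  T1:  M=8  r_T1=7 ✓
Mismatch at 6.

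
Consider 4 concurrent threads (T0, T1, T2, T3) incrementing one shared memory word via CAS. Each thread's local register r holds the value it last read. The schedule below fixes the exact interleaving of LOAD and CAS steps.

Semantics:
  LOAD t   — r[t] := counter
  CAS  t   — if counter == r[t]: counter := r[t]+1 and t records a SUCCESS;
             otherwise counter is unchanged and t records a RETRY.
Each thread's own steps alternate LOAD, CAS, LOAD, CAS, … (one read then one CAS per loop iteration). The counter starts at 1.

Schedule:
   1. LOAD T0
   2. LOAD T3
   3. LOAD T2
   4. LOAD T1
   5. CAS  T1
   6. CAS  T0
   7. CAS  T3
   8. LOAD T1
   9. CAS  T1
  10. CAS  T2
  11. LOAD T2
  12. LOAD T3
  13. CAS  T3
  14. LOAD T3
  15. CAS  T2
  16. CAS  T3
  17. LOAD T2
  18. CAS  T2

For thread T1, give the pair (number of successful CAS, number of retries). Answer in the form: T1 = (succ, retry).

T0 LOAD — after: cnt=1, r=1 — load
T3 LOAD — after: cnt=1, r=1 — load
T2 LOAD — after: cnt=1, r=1 — load
T1 LOAD — after: cnt=1, r=1 — load
T1 CAS — after: cnt=2, r=1 — ok
T0 CAS — after: cnt=2, r=1 — retry
T3 CAS — after: cnt=2, r=1 — retry
T1 LOAD — after: cnt=2, r=2 — load
T1 CAS — after: cnt=3, r=2 — ok
T2 CAS — after: cnt=3, r=1 — retry
T2 LOAD — after: cnt=3, r=3 — load
T3 LOAD — after: cnt=3, r=3 — load
T3 CAS — after: cnt=4, r=3 — ok
T3 LOAD — after: cnt=4, r=4 — load
T2 CAS — after: cnt=4, r=3 — retry
T3 CAS — after: cnt=5, r=4 — ok
T2 LOAD — after: cnt=5, r=5 — load
T2 CAS — after: cnt=6, r=5 — ok

T1 = (2, 0)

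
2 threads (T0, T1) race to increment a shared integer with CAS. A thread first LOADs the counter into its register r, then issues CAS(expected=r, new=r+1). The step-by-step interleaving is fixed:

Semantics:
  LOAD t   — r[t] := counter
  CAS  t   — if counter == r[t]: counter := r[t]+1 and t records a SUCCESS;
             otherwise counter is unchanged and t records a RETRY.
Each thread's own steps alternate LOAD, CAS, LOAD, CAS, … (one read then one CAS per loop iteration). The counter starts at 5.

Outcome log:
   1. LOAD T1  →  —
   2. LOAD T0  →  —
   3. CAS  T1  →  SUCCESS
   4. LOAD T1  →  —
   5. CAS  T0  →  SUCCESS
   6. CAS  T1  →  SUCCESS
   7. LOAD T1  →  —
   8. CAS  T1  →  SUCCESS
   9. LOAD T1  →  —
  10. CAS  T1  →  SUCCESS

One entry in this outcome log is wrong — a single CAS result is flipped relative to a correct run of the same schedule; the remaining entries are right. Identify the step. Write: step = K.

Reference trace:
   1) LOAD T1:  M=5  r_T1=5
   2) LOAD T0:  M=5  r_T0=5
   3) CAS  T1:  M=6  r_T1=5 ✓
   4) LOAD T1:  M=6  r_T1=6
   5) CAS  T0:  M=6  r_T0=5 ✗
   6) CAS  T1:  M=7  r_T1=6 ✓
   7) LOAD T1:  M=7  r_T1=7
   8) CAS  T1:  M=8  r_T1=7 ✓
   9) LOAD T1:  M=8  r_T1=8
  10) CAS  T1:  M=9  r_T1=8 ✓
Flip is step 5.

step = 5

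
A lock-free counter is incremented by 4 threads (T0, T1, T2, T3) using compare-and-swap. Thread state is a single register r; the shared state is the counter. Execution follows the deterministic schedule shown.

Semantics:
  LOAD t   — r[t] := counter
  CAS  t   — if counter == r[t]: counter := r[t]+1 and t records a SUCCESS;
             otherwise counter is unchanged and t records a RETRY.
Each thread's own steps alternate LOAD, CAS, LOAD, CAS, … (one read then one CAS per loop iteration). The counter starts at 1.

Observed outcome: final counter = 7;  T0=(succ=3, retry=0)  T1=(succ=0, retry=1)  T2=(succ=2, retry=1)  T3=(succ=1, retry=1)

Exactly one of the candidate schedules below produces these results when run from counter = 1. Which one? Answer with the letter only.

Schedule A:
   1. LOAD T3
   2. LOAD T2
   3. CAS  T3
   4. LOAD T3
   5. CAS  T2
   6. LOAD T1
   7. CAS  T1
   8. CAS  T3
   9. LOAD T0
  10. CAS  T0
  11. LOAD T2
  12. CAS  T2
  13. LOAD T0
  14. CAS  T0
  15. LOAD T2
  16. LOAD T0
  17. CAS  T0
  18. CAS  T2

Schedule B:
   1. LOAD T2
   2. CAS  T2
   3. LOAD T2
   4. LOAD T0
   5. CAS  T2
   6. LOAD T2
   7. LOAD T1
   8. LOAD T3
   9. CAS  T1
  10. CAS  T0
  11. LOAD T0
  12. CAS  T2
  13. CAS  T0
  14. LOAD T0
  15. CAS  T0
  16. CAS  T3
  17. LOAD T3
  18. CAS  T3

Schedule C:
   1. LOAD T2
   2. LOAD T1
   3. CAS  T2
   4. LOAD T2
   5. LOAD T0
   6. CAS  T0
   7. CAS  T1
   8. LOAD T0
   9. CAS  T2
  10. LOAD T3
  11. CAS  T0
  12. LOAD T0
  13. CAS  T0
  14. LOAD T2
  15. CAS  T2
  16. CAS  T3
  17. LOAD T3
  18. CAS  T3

C

Tracing schedule C:
T2 LOAD — after: cnt=1, r=1 — load
T1 LOAD — after: cnt=1, r=1 — load
T2 CAS — after: cnt=2, r=1 — ok
T2 LOAD — after: cnt=2, r=2 — load
T0 LOAD — after: cnt=2, r=2 — load
T0 CAS — after: cnt=3, r=2 — ok
T1 CAS — after: cnt=3, r=1 — retry
T0 LOAD — after: cnt=3, r=3 — load
T2 CAS — after: cnt=3, r=2 — retry
T3 LOAD — after: cnt=3, r=3 — load
T0 CAS — after: cnt=4, r=3 — ok
T0 LOAD — after: cnt=4, r=4 — load
T0 CAS — after: cnt=5, r=4 — ok
T2 LOAD — after: cnt=5, r=5 — load
T2 CAS — after: cnt=6, r=5 — ok
T3 CAS — after: cnt=6, r=3 — retry
T3 LOAD — after: cnt=6, r=6 — load
T3 CAS — after: cnt=7, r=6 — ok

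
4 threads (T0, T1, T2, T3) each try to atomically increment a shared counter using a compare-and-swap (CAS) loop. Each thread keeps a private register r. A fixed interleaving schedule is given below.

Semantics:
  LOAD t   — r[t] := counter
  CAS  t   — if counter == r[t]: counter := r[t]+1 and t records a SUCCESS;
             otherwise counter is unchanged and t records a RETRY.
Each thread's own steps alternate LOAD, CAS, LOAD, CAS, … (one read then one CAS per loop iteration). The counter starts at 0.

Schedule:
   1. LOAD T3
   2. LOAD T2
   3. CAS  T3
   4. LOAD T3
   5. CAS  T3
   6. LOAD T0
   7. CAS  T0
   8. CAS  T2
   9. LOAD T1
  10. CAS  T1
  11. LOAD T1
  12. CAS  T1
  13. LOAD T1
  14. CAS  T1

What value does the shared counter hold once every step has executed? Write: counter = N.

counter = 6

step 1: T3 LOAD ⇒ load; ctr=0 reg=0
step 2: T2 LOAD ⇒ load; ctr=0 reg=0
step 3: T3 CAS ⇒ ok; ctr=1 reg=0
step 4: T3 LOAD ⇒ load; ctr=1 reg=1
step 5: T3 CAS ⇒ ok; ctr=2 reg=1
step 6: T0 LOAD ⇒ load; ctr=2 reg=2
step 7: T0 CAS ⇒ ok; ctr=3 reg=2
step 8: T2 CAS ⇒ retry; ctr=3 reg=0
step 9: T1 LOAD ⇒ load; ctr=3 reg=3
step 10: T1 CAS ⇒ ok; ctr=4 reg=3
step 11: T1 LOAD ⇒ load; ctr=4 reg=4
step 12: T1 CAS ⇒ ok; ctr=5 reg=4
step 13: T1 LOAD ⇒ load; ctr=5 reg=5
step 14: T1 CAS ⇒ ok; ctr=6 reg=5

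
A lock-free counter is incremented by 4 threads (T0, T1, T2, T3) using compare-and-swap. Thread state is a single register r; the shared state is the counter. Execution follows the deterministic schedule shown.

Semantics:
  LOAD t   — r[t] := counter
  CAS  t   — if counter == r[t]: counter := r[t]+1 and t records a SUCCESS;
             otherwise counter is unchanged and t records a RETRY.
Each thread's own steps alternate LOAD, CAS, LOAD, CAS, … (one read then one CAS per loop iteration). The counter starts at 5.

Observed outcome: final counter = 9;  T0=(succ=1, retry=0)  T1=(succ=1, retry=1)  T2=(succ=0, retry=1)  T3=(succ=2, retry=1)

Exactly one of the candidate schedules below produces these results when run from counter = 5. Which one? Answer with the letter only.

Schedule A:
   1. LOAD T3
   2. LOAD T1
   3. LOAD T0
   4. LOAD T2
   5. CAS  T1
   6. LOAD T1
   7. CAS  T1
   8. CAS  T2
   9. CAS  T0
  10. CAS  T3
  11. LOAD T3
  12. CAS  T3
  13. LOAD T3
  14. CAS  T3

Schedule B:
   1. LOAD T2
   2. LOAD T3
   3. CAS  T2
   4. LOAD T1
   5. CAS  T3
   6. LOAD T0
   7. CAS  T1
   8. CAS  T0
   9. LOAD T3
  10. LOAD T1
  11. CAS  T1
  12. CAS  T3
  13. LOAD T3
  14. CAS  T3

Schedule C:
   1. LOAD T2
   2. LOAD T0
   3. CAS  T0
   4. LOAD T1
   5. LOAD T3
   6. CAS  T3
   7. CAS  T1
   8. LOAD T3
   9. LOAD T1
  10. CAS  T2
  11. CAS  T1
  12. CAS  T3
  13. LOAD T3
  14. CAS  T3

Tracing schedule C:
[1] T2.load  rd  (counter 5, T2.r 5)
[2] T0.load  rd  (counter 5, T0.r 5)
[3] T0.cas  hit  (counter 6, T0.r 5)
[4] T1.load  rd  (counter 6, T1.r 6)
[5] T3.load  rd  (counter 6, T3.r 6)
[6] T3.cas  hit  (counter 7, T3.r 6)
[7] T1.cas  miss  (counter 7, T1.r 6)
[8] T3.load  rd  (counter 7, T3.r 7)
[9] T1.load  rd  (counter 7, T1.r 7)
[10] T2.cas  miss  (counter 7, T2.r 5)
[11] T1.cas  hit  (counter 8, T1.r 7)
[12] T3.cas  miss  (counter 8, T3.r 7)
[13] T3.load  rd  (counter 8, T3.r 8)
[14] T3.cas  hit  (counter 9, T3.r 8)

C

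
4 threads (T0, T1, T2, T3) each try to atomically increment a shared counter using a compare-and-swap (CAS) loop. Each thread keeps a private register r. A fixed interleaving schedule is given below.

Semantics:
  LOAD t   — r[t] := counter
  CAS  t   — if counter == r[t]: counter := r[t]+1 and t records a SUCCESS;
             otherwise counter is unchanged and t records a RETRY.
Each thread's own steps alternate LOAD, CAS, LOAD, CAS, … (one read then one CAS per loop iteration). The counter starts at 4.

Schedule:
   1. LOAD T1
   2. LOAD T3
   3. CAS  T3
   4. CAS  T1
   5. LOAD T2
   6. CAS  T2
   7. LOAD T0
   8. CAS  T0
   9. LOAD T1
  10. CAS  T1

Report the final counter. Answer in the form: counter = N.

[1] T1.load  rd  (counter 4, T1.r 4)
[2] T3.load  rd  (counter 4, T3.r 4)
[3] T3.cas  hit  (counter 5, T3.r 4)
[4] T1.cas  miss  (counter 5, T1.r 4)
[5] T2.load  rd  (counter 5, T2.r 5)
[6] T2.cas  hit  (counter 6, T2.r 5)
[7] T0.load  rd  (counter 6, T0.r 6)
[8] T0.cas  hit  (counter 7, T0.r 6)
[9] T1.load  rd  (counter 7, T1.r 7)
[10] T1.cas  hit  (counter 8, T1.r 7)

counter = 8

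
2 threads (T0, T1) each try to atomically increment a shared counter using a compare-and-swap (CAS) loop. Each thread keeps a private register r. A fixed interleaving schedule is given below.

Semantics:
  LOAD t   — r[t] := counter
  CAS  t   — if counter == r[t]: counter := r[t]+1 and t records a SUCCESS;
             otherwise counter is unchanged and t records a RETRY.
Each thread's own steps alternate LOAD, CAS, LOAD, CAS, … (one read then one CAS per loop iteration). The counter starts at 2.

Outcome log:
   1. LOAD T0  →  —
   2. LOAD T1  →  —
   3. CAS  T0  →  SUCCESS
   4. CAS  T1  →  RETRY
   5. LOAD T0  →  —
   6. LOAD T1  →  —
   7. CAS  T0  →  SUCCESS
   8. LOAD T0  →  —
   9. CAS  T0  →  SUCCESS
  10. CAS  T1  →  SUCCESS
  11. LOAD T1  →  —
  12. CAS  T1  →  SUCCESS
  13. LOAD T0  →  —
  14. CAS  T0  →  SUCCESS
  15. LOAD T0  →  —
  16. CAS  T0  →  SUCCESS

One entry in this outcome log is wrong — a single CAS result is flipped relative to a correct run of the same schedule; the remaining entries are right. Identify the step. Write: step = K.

step = 10

Re-executing:
#1 T0 reads 2
#2 T1 reads 2
#3 T0 CAS(2→3) writes; counter now 3
#4 T1 CAS(2→3) fails; counter now 3
#5 T0 reads 3
#6 T1 reads 3
#7 T0 CAS(3→4) writes; counter now 4
#8 T0 reads 4
#9 T0 CAS(4→5) writes; counter now 5
#10 T1 CAS(3→4) fails; counter now 5
#11 T1 reads 5
#12 T1 CAS(5→6) writes; counter now 6
#13 T0 reads 6
#14 T0 CAS(6→7) writes; counter now 7
#15 T0 reads 7
#16 T0 CAS(7→8) writes; counter now 8
Mismatch at 10.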